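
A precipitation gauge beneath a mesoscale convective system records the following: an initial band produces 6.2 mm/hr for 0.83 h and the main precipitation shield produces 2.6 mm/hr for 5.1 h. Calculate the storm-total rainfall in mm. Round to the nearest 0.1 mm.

total ≈ 18.4 mm

Total = Σ Rᵢ Δtᵢ = 6.2 × 0.83 + 2.6 × 5.1
      = 5.146 + 13.26 = 18.4 mm.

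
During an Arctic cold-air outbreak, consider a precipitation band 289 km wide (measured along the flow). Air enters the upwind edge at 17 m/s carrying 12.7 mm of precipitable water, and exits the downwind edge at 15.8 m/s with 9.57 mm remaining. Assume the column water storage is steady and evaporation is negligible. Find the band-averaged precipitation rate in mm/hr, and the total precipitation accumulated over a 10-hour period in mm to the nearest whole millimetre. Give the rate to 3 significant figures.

Column moisture flux per unit crosswind length is F = V × PW.
Inflow: F_in = 17 × 12.7 = 215.9 mm·m/s
Outflow: F_out = 15.8 × 9.57 = 151.206 mm·m/s
Steady-state rate R = (F_in − F_out)/L = (215.9 − 151.206) / 289000 m = 2.239e-04 mm/s.
R = 2.239e-04 × 3600 = 0.806 mm/hr.
Over 10 h: total = 0.806 × 10 = 8.06 ≈ 8 mm.

R ≈ 0.806 mm/hr; total ≈ 8 mm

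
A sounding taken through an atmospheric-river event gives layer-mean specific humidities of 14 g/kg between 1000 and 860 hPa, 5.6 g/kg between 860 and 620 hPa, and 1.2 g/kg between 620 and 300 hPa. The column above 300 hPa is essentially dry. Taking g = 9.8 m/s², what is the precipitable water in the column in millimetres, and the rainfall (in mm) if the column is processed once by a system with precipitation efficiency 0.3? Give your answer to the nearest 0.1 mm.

Precipitable water is the column-integrated vapour mass per unit area: PW = (1/g) Σ q̄ Δp, with q in kg/kg and Δp in Pa (1 kg/m² of water = 1 mm).
Layer 1000–860 hPa: Δp = 140 hPa = 14000 Pa, q̄ = 0.014 kg/kg → 0.014 × 14000 / 9.8 = 20.00 mm
Layer 860–620 hPa: Δp = 240 hPa = 24000 Pa, q̄ = 0.0056 kg/kg → 0.0056 × 24000 / 9.8 = 13.71 mm
Layer 620–300 hPa: Δp = 320 hPa = 32000 Pa, q̄ = 0.0012 kg/kg → 0.0012 × 32000 / 9.8 = 3.92 mm
PW = 20.00 + 13.71 + 3.92 = 37.63 ≈ 37.6 mm.
Rainfall = ε × PW = 0.3 × 37.6 = 11.3 mm.

PW ≈ 37.6 mm; rainfall ≈ 11.3 mm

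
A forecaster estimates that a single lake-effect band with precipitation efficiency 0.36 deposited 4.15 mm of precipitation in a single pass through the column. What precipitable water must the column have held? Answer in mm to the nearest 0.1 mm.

PW = precipitation / ε = 4.15 / 0.36 = 11.5 mm.

PW ≈ 11.5 mm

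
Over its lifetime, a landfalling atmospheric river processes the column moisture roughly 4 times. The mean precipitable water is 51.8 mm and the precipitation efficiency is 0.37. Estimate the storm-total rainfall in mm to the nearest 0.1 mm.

rainfall ≈ 76.7 mm

Each cycle deposits ε × PW = 0.37 × 51.8 = 19.166 mm.
Over 4 cycles: 4 × 19.166 = 76.7 mm.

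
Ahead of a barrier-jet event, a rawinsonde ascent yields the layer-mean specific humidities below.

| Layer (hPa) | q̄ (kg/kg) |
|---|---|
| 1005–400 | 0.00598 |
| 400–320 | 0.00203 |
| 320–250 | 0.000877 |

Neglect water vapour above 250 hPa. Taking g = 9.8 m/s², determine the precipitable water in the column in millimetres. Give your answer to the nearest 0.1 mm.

Precipitable water is the column-integrated vapour mass per unit area: PW = (1/g) Σ q̄ Δp, with q in kg/kg and Δp in Pa (1 kg/m² of water = 1 mm).
Layer 1005–400 hPa: Δp = 605 hPa = 60500 Pa, q̄ = 0.00598 kg/kg → 0.00598 × 60500 / 9.8 = 36.92 mm
Layer 400–320 hPa: Δp = 80 hPa = 8000 Pa, q̄ = 0.00203 kg/kg → 0.00203 × 8000 / 9.8 = 1.66 mm
Layer 320–250 hPa: Δp = 70 hPa = 7000 Pa, q̄ = 0.000877 kg/kg → 0.000877 × 7000 / 9.8 = 0.63 mm
PW = 36.92 + 1.66 + 0.63 = 39.21 ≈ 39.2 mm.

PW ≈ 39.2 mm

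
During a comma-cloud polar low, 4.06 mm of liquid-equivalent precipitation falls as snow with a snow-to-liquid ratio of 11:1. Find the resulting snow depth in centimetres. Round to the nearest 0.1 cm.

Snow depth = liquid × ratio = 4.06 mm × 11 = 44.66 mm = 4.5 cm.

snow depth ≈ 4.5 cm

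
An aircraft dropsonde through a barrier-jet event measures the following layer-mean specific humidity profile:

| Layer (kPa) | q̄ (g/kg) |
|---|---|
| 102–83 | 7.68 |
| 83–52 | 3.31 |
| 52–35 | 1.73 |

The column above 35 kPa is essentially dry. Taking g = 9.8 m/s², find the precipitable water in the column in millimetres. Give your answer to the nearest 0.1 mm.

Precipitable water is the column-integrated vapour mass per unit area: PW = (1/g) Σ q̄ Δp, with q in kg/kg and Δp in Pa (1 kg/m² of water = 1 mm).
Layer 102–83 kPa: Δp = 190 hPa = 19000 Pa, q̄ = 0.00768 kg/kg → 0.00768 × 19000 / 9.8 = 14.89 mm
Layer 83–52 kPa: Δp = 310 hPa = 31000 Pa, q̄ = 0.00331 kg/kg → 0.00331 × 31000 / 9.8 = 10.47 mm
Layer 52–35 kPa: Δp = 170 hPa = 17000 Pa, q̄ = 0.00173 kg/kg → 0.00173 × 17000 / 9.8 = 3.00 mm
PW = 14.89 + 10.47 + 3.00 = 28.36 ≈ 28.4 mm.

PW ≈ 28.4 mm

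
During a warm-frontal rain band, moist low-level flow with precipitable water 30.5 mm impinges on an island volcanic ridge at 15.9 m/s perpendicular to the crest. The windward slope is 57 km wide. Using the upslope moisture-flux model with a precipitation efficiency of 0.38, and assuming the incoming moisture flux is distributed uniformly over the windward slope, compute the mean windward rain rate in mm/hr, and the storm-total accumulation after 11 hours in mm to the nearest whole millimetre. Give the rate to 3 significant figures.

R ≈ 11.6 mm/hr; total ≈ 128 mm

Incoming column moisture flux per unit ridge length: F = V × PW = 15.9 × 30.5 = 484.95 mm·m/s.
Spread over the 57 km slope with efficiency ε = 0.38: R = ε·F/W = 0.38 × 484.95 / 57000 m = 3.233e-03 mm/s.
R = 3.233e-03 × 3600 = 11.6 mm/hr.
Over 11 h: total = 11.6 × 11 = 127.6 ≈ 128 mm.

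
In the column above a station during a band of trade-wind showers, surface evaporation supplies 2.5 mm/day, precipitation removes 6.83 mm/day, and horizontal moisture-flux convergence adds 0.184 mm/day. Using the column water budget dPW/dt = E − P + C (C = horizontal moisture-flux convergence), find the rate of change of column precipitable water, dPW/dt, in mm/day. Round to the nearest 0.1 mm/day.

dPW/dt = E − P + C = 2.5 − 6.83 + (0.184) = -4.1 mm/day.

dPW/dt ≈ -4.1 mm/day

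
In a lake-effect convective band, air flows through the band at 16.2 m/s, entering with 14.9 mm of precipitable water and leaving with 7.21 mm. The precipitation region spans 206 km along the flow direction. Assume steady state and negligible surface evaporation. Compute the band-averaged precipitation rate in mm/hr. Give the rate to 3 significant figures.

R ≈ 2.18 mm/hr

Column moisture flux per unit crosswind length is F = V × PW.
Inflow: F_in = 16.2 × 14.9 = 241.38 mm·m/s
Outflow: F_out = 16.2 × 7.21 = 116.802 mm·m/s
Steady-state rate R = (F_in − F_out)/L = (241.38 − 116.802) / 206000 m = 6.047e-04 mm/s.
R = 6.047e-04 × 3600 = 2.18 mm/hr.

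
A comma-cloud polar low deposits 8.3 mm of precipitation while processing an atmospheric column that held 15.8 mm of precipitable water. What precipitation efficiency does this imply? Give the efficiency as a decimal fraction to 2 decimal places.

ε = precipitation / PW = 8.3 / 15.8 = 0.53.

ε ≈ 0.53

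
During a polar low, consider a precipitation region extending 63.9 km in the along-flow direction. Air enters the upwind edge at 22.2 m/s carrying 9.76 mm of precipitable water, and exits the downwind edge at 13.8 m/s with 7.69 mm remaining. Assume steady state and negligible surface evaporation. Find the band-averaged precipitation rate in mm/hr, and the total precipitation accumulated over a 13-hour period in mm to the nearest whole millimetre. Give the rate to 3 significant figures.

Column moisture flux per unit crosswind length is F = V × PW.
Inflow: F_in = 22.2 × 9.76 = 216.672 mm·m/s
Outflow: F_out = 13.8 × 7.69 = 106.122 mm·m/s
Steady-state rate R = (F_in − F_out)/L = (216.672 − 106.122) / 63900 m = 1.730e-03 mm/s.
R = 1.730e-03 × 3600 = 6.23 mm/hr.
Over 13 h: total = 6.23 × 13 = 80.99 ≈ 81 mm.

R ≈ 6.23 mm/hr; total ≈ 81 mm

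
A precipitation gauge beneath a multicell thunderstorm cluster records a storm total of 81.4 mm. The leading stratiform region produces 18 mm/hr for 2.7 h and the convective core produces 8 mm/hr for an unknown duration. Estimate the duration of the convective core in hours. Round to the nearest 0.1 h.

Known phases: 18 × 2.7 = 48.6 mm.
Remaining depth = 81.4 − 48.6 = 32.8 mm.
Duration = 32.8 / 8 = 4.1 h.

duration ≈ 4.1 h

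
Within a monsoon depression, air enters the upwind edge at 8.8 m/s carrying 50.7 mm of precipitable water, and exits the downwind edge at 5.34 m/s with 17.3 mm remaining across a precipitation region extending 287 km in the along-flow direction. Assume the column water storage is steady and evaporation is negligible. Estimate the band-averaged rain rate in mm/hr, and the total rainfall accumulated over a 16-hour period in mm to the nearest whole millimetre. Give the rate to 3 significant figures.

R ≈ 4.44 mm/hr; total ≈ 71 mm

Column moisture flux per unit crosswind length is F = V × PW.
Inflow: F_in = 8.8 × 50.7 = 446.16 mm·m/s
Outflow: F_out = 5.34 × 17.3 = 92.382 mm·m/s
Steady-state rate R = (F_in − F_out)/L = (446.16 − 92.382) / 287000 m = 1.233e-03 mm/s.
R = 1.233e-03 × 3600 = 4.44 mm/hr.
Over 16 h: total = 4.44 × 16 = 71.04 ≈ 71 mm.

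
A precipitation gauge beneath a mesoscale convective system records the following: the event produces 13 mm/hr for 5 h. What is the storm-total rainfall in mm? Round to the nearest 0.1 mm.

Total = Σ Rᵢ Δtᵢ = 13 × 5
      = 65 = 65.0 mm.

total ≈ 65.0 mm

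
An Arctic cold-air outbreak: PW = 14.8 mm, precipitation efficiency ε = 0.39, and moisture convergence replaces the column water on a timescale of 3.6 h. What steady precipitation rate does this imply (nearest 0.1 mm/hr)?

Each overturning extracts ε × PW = 0.39 × 14.8 = 5.772 mm.
Rate = ε·PW / τ = 5.772 / 3.6 h = 1.6 mm/hr.

R ≈ 1.6 mm/hr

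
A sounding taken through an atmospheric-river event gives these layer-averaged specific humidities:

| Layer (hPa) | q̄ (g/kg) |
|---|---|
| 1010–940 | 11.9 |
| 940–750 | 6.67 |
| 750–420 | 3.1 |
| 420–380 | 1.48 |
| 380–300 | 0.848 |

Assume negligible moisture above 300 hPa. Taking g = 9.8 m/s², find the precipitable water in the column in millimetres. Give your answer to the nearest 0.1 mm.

PW ≈ 33.2 mm

Precipitable water is the column-integrated vapour mass per unit area: PW = (1/g) Σ q̄ Δp, with q in kg/kg and Δp in Pa (1 kg/m² of water = 1 mm).
Layer 1010–940 hPa: Δp = 70 hPa = 7000 Pa, q̄ = 0.0119 kg/kg → 0.0119 × 7000 / 9.8 = 8.50 mm
Layer 940–750 hPa: Δp = 190 hPa = 19000 Pa, q̄ = 0.00667 kg/kg → 0.00667 × 19000 / 9.8 = 12.93 mm
Layer 750–420 hPa: Δp = 330 hPa = 33000 Pa, q̄ = 0.0031 kg/kg → 0.0031 × 33000 / 9.8 = 10.44 mm
Layer 420–380 hPa: Δp = 40 hPa = 4000 Pa, q̄ = 0.00148 kg/kg → 0.00148 × 4000 / 9.8 = 0.60 mm
Layer 380–300 hPa: Δp = 80 hPa = 8000 Pa, q̄ = 0.000848 kg/kg → 0.000848 × 8000 / 9.8 = 0.69 mm
PW = 8.50 + 12.93 + 10.44 + 0.60 + 0.69 = 33.16 ≈ 33.2 mm.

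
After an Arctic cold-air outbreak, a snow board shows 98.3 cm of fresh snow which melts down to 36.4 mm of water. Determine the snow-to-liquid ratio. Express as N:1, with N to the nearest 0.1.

Ratio = snow depth / SWE = 983 mm / 36.4 mm = 27.0, i.e. 27.0:1.

ratio ≈ 27.0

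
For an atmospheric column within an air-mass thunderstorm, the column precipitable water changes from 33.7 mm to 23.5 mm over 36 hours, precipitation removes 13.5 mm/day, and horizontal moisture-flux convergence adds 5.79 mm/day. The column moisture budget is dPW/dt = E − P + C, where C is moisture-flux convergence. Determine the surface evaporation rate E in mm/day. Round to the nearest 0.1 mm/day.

E ≈ 0.9 mm/day

dPW/dt = (23.5 − 33.7) mm / (36/24 day) = -6.800 mm/day.
E = dPW/dt + P − C = (-6.800) + 13.5 − (5.79) = 0.9 mm/day.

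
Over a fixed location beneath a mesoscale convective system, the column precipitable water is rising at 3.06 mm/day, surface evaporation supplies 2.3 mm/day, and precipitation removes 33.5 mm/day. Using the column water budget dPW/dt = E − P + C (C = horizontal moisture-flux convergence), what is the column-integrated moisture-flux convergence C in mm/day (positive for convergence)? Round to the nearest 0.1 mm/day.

C ≈ 34.3 mm/day

dPW/dt = +3.06 mm/day.
C = dPW/dt − E + P = (+3.06) − 2.3 + 33.5 = 34.3 mm/day.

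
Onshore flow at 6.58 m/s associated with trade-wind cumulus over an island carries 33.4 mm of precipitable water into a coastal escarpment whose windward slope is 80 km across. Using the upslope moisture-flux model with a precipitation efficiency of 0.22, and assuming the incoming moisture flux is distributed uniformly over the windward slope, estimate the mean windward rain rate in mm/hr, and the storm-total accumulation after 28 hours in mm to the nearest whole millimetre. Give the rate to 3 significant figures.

R ≈ 2.18 mm/hr; total ≈ 61 mm

Incoming column moisture flux per unit ridge length: F = V × PW = 6.58 × 33.4 = 219.772 mm·m/s.
Spread over the 80 km slope with efficiency ε = 0.22: R = ε·F/W = 0.22 × 219.772 / 80000 m = 6.044e-04 mm/s.
R = 6.044e-04 × 3600 = 2.18 mm/hr.
Over 28 h: total = 2.18 × 28 = 61.04 ≈ 61 mm.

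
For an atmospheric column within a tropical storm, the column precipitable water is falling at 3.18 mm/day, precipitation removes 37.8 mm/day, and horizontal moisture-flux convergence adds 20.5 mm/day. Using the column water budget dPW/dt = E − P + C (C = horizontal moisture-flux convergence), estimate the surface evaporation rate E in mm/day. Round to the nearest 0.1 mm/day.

dPW/dt = -3.18 mm/day.
E = dPW/dt + P − C = (-3.18) + 37.8 − (20.5) = 14.1 mm/day.

E ≈ 14.1 mm/day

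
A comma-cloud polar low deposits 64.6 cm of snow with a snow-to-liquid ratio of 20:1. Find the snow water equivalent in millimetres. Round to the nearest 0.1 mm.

SWE ≈ 32.3 mm

SWE = snow depth / ratio = 64.6 cm / 20 = 3.230 cm = 32.3 mm.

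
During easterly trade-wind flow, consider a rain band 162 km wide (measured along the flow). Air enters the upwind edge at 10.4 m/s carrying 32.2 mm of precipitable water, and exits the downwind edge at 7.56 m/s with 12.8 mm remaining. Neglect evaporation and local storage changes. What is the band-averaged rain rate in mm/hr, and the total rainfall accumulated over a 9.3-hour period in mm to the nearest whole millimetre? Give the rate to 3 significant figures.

R ≈ 5.29 mm/hr; total ≈ 49 mm

Column moisture flux per unit crosswind length is F = V × PW.
Inflow: F_in = 10.4 × 32.2 = 334.88 mm·m/s
Outflow: F_out = 7.56 × 12.8 = 96.768 mm·m/s
Steady-state rate R = (F_in − F_out)/L = (334.88 − 96.768) / 162000 m = 1.470e-03 mm/s.
R = 1.470e-03 × 3600 = 5.29 mm/hr.
Over 9.3 h: total = 5.29 × 9.3 = 49.197 ≈ 49 mm.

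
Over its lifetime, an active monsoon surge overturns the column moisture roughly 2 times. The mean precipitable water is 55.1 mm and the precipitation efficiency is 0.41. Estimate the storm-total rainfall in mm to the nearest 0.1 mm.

rainfall ≈ 45.2 mm

Each cycle deposits ε × PW = 0.41 × 55.1 = 22.591 mm.
Over 2 cycles: 2 × 22.591 = 45.2 mm.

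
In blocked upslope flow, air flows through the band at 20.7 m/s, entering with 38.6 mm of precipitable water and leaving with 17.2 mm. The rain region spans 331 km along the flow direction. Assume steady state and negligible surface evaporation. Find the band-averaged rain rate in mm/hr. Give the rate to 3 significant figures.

R ≈ 4.82 mm/hr

Column moisture flux per unit crosswind length is F = V × PW.
Inflow: F_in = 20.7 × 38.6 = 799.02 mm·m/s
Outflow: F_out = 20.7 × 17.2 = 356.04 mm·m/s
Steady-state rate R = (F_in − F_out)/L = (799.02 − 356.04) / 331000 m = 1.338e-03 mm/s.
R = 1.338e-03 × 3600 = 4.82 mm/hr.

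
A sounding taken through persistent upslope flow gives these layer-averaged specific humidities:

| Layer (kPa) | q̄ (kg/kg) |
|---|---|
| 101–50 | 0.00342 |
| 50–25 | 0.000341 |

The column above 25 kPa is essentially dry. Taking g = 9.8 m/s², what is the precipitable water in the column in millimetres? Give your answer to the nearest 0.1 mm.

PW ≈ 18.7 mm

Precipitable water is the column-integrated vapour mass per unit area: PW = (1/g) Σ q̄ Δp, with q in kg/kg and Δp in Pa (1 kg/m² of water = 1 mm).
Layer 101–50 kPa: Δp = 510 hPa = 51000 Pa, q̄ = 0.00342 kg/kg → 0.00342 × 51000 / 9.8 = 17.80 mm
Layer 50–25 kPa: Δp = 250 hPa = 25000 Pa, q̄ = 0.000341 kg/kg → 0.000341 × 25000 / 9.8 = 0.87 mm
PW = 17.80 + 0.87 = 18.67 ≈ 18.7 mm.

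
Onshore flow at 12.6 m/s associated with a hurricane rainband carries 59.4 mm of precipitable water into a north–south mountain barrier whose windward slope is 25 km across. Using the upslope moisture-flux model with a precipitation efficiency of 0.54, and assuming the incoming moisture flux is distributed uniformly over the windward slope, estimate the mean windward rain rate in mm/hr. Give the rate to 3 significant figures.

Incoming column moisture flux per unit ridge length: F = V × PW = 12.6 × 59.4 = 748.44 mm·m/s.
Spread over the 25 km slope with efficiency ε = 0.54: R = ε·F/W = 0.54 × 748.44 / 25000 m = 1.617e-02 mm/s.
R = 1.617e-02 × 3600 = 58.2 mm/hr.

R ≈ 58.2 mm/hr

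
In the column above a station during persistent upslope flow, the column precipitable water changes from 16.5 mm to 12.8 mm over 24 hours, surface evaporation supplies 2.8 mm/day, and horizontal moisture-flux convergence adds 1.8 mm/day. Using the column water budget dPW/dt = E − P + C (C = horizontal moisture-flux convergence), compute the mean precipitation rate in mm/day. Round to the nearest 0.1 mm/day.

dPW/dt = (12.8 − 16.5) mm / (24/24 day) = -3.700 mm/day.
P = E + C − dPW/dt = 2.8 + (1.8) − (-3.700) = 8.3 mm/day.

P ≈ 8.3 mm/day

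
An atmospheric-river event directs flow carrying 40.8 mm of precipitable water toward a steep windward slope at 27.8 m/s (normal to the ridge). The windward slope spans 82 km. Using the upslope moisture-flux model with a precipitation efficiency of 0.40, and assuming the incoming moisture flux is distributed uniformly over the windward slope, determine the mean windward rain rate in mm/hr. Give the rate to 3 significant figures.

Incoming column moisture flux per unit ridge length: F = V × PW = 27.8 × 40.8 = 1134.24 mm·m/s.
Spread over the 82 km slope with efficiency ε = 0.40: R = ε·F/W = 0.40 × 1134.24 / 82000 m = 5.533e-03 mm/s.
R = 5.533e-03 × 3600 = 19.9 mm/hr.

R ≈ 19.9 mm/hr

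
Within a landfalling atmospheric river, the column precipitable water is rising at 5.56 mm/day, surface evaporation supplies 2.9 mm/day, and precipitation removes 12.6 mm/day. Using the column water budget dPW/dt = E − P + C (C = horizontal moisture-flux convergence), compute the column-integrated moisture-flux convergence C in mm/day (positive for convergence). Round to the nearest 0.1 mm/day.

dPW/dt = +5.56 mm/day.
C = dPW/dt − E + P = (+5.56) − 2.9 + 12.6 = 15.3 mm/day.

C ≈ 15.3 mm/day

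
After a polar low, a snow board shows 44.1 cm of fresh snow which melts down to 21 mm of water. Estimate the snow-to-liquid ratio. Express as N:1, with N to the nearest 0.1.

ratio ≈ 21.0

Ratio = snow depth / SWE = 441 mm / 21 mm = 21.0, i.e. 21.0:1.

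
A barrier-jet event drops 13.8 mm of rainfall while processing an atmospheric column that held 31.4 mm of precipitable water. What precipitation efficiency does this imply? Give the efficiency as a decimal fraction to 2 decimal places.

ε ≈ 0.44

ε = rainfall / PW = 13.8 / 31.4 = 0.44.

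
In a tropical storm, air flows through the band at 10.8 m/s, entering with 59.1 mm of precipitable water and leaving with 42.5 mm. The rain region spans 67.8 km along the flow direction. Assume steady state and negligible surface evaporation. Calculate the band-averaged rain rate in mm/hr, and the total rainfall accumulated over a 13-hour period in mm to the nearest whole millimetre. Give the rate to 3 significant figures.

Column moisture flux per unit crosswind length is F = V × PW.
Inflow: F_in = 10.8 × 59.1 = 638.28 mm·m/s
Outflow: F_out = 10.8 × 42.5 = 459 mm·m/s
Steady-state rate R = (F_in − F_out)/L = (638.28 − 459) / 67800 m = 2.644e-03 mm/s.
R = 2.644e-03 × 3600 = 9.52 mm/hr.
Over 13 h: total = 9.52 × 13 = 123.76 ≈ 124 mm.

R ≈ 9.52 mm/hr; total ≈ 124 mm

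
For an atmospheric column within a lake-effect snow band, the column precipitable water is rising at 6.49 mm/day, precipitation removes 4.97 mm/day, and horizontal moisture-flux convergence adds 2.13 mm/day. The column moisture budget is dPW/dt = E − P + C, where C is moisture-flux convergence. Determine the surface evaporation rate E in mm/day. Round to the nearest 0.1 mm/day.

dPW/dt = +6.49 mm/day.
E = dPW/dt + P − C = (+6.49) + 4.97 − (2.13) = 9.3 mm/day.

E ≈ 9.3 mm/day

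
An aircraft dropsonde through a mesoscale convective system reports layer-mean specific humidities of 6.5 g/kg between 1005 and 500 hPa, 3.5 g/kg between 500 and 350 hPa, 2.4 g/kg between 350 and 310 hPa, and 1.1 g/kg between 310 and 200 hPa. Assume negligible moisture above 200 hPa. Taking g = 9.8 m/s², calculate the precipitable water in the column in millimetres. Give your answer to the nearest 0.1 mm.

PW ≈ 41.1 mm

Precipitable water is the column-integrated vapour mass per unit area: PW = (1/g) Σ q̄ Δp, with q in kg/kg and Δp in Pa (1 kg/m² of water = 1 mm).
Layer 1005–500 hPa: Δp = 505 hPa = 50500 Pa, q̄ = 0.0065 kg/kg → 0.0065 × 50500 / 9.8 = 33.49 mm
Layer 500–350 hPa: Δp = 150 hPa = 15000 Pa, q̄ = 0.0035 kg/kg → 0.0035 × 15000 / 9.8 = 5.36 mm
Layer 350–310 hPa: Δp = 40 hPa = 4000 Pa, q̄ = 0.0024 kg/kg → 0.0024 × 4000 / 9.8 = 0.98 mm
Layer 310–200 hPa: Δp = 110 hPa = 11000 Pa, q̄ = 0.0011 kg/kg → 0.0011 × 11000 / 9.8 = 1.23 mm
PW = 33.49 + 5.36 + 0.98 + 1.23 = 41.06 ≈ 41.1 mm.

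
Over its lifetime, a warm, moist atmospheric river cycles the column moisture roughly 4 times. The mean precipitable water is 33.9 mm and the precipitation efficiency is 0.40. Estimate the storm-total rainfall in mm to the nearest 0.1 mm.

rainfall ≈ 54.2 mm

Each cycle deposits ε × PW = 0.40 × 33.9 = 13.56 mm.
Over 4 cycles: 4 × 13.56 = 54.2 mm.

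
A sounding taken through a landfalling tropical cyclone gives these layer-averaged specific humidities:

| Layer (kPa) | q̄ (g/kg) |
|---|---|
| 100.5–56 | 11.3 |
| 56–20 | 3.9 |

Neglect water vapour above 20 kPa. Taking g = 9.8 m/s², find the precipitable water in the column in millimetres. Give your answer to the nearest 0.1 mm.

Precipitable water is the column-integrated vapour mass per unit area: PW = (1/g) Σ q̄ Δp, with q in kg/kg and Δp in Pa (1 kg/m² of water = 1 mm).
Layer 100.5–56 kPa: Δp = 445 hPa = 44500 Pa, q̄ = 0.0113 kg/kg → 0.0113 × 44500 / 9.8 = 51.31 mm
Layer 56–20 kPa: Δp = 360 hPa = 36000 Pa, q̄ = 0.0039 kg/kg → 0.0039 × 36000 / 9.8 = 14.33 mm
PW = 51.31 + 14.33 = 65.64 ≈ 65.6 mm.

PW ≈ 65.6 mm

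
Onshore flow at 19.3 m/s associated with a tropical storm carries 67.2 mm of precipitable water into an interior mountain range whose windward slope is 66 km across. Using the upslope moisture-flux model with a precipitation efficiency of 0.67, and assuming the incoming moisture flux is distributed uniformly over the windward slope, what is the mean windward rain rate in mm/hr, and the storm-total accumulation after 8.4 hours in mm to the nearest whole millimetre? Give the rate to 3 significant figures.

Incoming column moisture flux per unit ridge length: F = V × PW = 19.3 × 67.2 = 1296.96 mm·m/s.
Spread over the 66 km slope with efficiency ε = 0.67: R = ε·F/W = 0.67 × 1296.96 / 66000 m = 1.317e-02 mm/s.
R = 1.317e-02 × 3600 = 47.4 mm/hr.
Over 8.4 h: total = 47.4 × 8.4 = 398.16 ≈ 398 mm.

R ≈ 47.4 mm/hr; total ≈ 398 mm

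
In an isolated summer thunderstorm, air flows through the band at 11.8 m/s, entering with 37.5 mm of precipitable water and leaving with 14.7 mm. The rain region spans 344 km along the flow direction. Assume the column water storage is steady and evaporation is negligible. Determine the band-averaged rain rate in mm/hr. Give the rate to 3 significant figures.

Column moisture flux per unit crosswind length is F = V × PW.
Inflow: F_in = 11.8 × 37.5 = 442.5 mm·m/s
Outflow: F_out = 11.8 × 14.7 = 173.46 mm·m/s
Steady-state rate R = (F_in − F_out)/L = (442.5 − 173.46) / 344000 m = 7.821e-04 mm/s.
R = 7.821e-04 × 3600 = 2.82 mm/hr.

R ≈ 2.82 mm/hr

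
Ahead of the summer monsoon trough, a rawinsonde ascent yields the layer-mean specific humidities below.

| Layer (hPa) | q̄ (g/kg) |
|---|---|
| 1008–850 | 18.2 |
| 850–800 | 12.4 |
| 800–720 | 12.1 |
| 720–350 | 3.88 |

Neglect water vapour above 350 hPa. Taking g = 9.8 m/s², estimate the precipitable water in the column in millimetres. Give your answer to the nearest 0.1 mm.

Precipitable water is the column-integrated vapour mass per unit area: PW = (1/g) Σ q̄ Δp, with q in kg/kg and Δp in Pa (1 kg/m² of water = 1 mm).
Layer 1008–850 hPa: Δp = 158 hPa = 15800 Pa, q̄ = 0.0182 kg/kg → 0.0182 × 15800 / 9.8 = 29.34 mm
Layer 850–800 hPa: Δp = 50 hPa = 5000 Pa, q̄ = 0.0124 kg/kg → 0.0124 × 5000 / 9.8 = 6.33 mm
Layer 800–720 hPa: Δp = 80 hPa = 8000 Pa, q̄ = 0.0121 kg/kg → 0.0121 × 8000 / 9.8 = 9.88 mm
Layer 720–350 hPa: Δp = 370 hPa = 37000 Pa, q̄ = 0.00388 kg/kg → 0.00388 × 37000 / 9.8 = 14.65 mm
PW = 29.34 + 6.33 + 9.88 + 14.65 = 60.20 ≈ 60.2 mm.

PW ≈ 60.2 mm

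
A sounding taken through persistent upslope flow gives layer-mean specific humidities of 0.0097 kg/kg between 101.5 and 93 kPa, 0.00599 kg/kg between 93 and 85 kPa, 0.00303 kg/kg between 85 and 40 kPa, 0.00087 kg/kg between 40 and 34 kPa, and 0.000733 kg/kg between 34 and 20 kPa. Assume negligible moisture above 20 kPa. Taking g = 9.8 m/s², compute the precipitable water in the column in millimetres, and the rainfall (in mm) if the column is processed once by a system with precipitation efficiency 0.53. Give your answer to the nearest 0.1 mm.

Precipitable water is the column-integrated vapour mass per unit area: PW = (1/g) Σ q̄ Δp, with q in kg/kg and Δp in Pa (1 kg/m² of water = 1 mm).
Layer 101.5–93 kPa: Δp = 85 hPa = 8500 Pa, q̄ = 0.0097 kg/kg → 0.0097 × 8500 / 9.8 = 8.41 mm
Layer 93–85 kPa: Δp = 80 hPa = 8000 Pa, q̄ = 0.00599 kg/kg → 0.00599 × 8000 / 9.8 = 4.89 mm
Layer 85–40 kPa: Δp = 450 hPa = 45000 Pa, q̄ = 0.00303 kg/kg → 0.00303 × 45000 / 9.8 = 13.91 mm
Layer 40–34 kPa: Δp = 60 hPa = 6000 Pa, q̄ = 0.00087 kg/kg → 0.00087 × 6000 / 9.8 = 0.53 mm
Layer 34–20 kPa: Δp = 140 hPa = 14000 Pa, q̄ = 0.000733 kg/kg → 0.000733 × 14000 / 9.8 = 1.05 mm
PW = 8.41 + 4.89 + 13.91 + 0.53 + 1.05 = 28.79 ≈ 28.8 mm.
Rainfall = ε × PW = 0.53 × 28.8 = 15.3 mm.

PW ≈ 28.8 mm; rainfall ≈ 15.3 mm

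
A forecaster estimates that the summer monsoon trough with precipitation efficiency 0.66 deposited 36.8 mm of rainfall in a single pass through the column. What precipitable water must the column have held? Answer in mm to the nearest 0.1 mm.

PW = rainfall / ε = 36.8 / 0.66 = 55.8 mm.

PW ≈ 55.8 mm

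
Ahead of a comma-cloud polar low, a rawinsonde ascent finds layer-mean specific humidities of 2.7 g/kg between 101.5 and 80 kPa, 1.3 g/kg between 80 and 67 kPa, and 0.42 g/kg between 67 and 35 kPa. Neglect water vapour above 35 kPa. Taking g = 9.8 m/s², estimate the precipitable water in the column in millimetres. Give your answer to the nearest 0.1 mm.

Precipitable water is the column-integrated vapour mass per unit area: PW = (1/g) Σ q̄ Δp, with q in kg/kg and Δp in Pa (1 kg/m² of water = 1 mm).
Layer 101.5–80 kPa: Δp = 215 hPa = 21500 Pa, q̄ = 0.0027 kg/kg → 0.0027 × 21500 / 9.8 = 5.92 mm
Layer 80–67 kPa: Δp = 130 hPa = 13000 Pa, q̄ = 0.0013 kg/kg → 0.0013 × 13000 / 9.8 = 1.72 mm
Layer 67–35 kPa: Δp = 320 hPa = 32000 Pa, q̄ = 0.00042 kg/kg → 0.00042 × 32000 / 9.8 = 1.37 mm
PW = 5.92 + 1.72 + 1.37 = 9.01 ≈ 9.0 mm.

PW ≈ 9.0 mm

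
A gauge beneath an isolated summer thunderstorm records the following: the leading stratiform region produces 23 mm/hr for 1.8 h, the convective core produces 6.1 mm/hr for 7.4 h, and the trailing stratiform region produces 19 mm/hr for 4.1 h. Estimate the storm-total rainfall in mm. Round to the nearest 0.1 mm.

Total = Σ Rᵢ Δtᵢ = 23 × 1.8 + 6.1 × 7.4 + 19 × 4.1
      = 41.4 + 45.14 + 77.9 = 164.4 mm.

total ≈ 164.4 mm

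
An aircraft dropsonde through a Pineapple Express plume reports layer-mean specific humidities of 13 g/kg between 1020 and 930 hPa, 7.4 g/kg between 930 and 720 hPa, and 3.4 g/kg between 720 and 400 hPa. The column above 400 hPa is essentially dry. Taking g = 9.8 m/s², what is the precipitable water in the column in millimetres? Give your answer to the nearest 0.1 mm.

PW ≈ 38.9 mm

Precipitable water is the column-integrated vapour mass per unit area: PW = (1/g) Σ q̄ Δp, with q in kg/kg and Δp in Pa (1 kg/m² of water = 1 mm).
Layer 1020–930 hPa: Δp = 90 hPa = 9000 Pa, q̄ = 0.013 kg/kg → 0.013 × 9000 / 9.8 = 11.94 mm
Layer 930–720 hPa: Δp = 210 hPa = 21000 Pa, q̄ = 0.0074 kg/kg → 0.0074 × 21000 / 9.8 = 15.86 mm
Layer 720–400 hPa: Δp = 320 hPa = 32000 Pa, q̄ = 0.0034 kg/kg → 0.0034 × 32000 / 9.8 = 11.10 mm
PW = 11.94 + 15.86 + 11.10 = 38.90 ≈ 38.9 mm.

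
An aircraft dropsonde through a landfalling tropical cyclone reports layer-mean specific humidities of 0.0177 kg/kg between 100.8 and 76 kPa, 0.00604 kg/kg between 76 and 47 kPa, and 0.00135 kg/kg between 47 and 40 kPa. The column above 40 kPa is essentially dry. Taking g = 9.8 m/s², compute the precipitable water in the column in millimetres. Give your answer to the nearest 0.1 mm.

Precipitable water is the column-integrated vapour mass per unit area: PW = (1/g) Σ q̄ Δp, with q in kg/kg and Δp in Pa (1 kg/m² of water = 1 mm).
Layer 100.8–76 kPa: Δp = 248 hPa = 24800 Pa, q̄ = 0.0177 kg/kg → 0.0177 × 24800 / 9.8 = 44.79 mm
Layer 76–47 kPa: Δp = 290 hPa = 29000 Pa, q̄ = 0.00604 kg/kg → 0.00604 × 29000 / 9.8 = 17.87 mm
Layer 47–40 kPa: Δp = 70 hPa = 7000 Pa, q̄ = 0.00135 kg/kg → 0.00135 × 7000 / 9.8 = 0.96 mm
PW = 44.79 + 17.87 + 0.96 = 63.62 ≈ 63.6 mm.

PW ≈ 63.6 mm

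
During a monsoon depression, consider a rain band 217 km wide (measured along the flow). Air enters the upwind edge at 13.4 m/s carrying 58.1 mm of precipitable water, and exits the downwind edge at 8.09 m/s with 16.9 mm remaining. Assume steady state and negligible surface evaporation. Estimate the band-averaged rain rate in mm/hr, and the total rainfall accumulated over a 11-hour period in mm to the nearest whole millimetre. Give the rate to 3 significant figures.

Column moisture flux per unit crosswind length is F = V × PW.
Inflow: F_in = 13.4 × 58.1 = 778.54 mm·m/s
Outflow: F_out = 8.09 × 16.9 = 136.721 mm·m/s
Steady-state rate R = (F_in − F_out)/L = (778.54 − 136.721) / 217000 m = 2.958e-03 mm/s.
R = 2.958e-03 × 3600 = 10.6 mm/hr.
Over 11 h: total = 10.6 × 11 = 116.6 ≈ 117 mm.

R ≈ 10.6 mm/hr; total ≈ 117 mm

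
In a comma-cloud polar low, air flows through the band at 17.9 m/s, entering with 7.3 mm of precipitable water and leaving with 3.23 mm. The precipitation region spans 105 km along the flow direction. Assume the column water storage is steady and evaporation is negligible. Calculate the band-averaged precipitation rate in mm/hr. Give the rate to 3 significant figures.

R ≈ 2.50 mm/hr

Column moisture flux per unit crosswind length is F = V × PW.
Inflow: F_in = 17.9 × 7.3 = 130.67 mm·m/s
Outflow: F_out = 17.9 × 3.23 = 57.817 mm·m/s
Steady-state rate R = (F_in − F_out)/L = (130.67 − 57.817) / 105000 m = 6.938e-04 mm/s.
R = 6.938e-04 × 3600 = 2.50 mm/hr.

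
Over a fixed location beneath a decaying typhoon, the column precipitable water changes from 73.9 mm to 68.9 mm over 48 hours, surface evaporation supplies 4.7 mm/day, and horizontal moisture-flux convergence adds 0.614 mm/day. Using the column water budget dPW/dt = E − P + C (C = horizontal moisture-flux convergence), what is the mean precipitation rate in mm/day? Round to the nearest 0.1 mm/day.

dPW/dt = (68.9 − 73.9) mm / (48/24 day) = -2.500 mm/day.
P = E + C − dPW/dt = 4.7 + (0.614) − (-2.500) = 7.8 mm/day.

P ≈ 7.8 mm/day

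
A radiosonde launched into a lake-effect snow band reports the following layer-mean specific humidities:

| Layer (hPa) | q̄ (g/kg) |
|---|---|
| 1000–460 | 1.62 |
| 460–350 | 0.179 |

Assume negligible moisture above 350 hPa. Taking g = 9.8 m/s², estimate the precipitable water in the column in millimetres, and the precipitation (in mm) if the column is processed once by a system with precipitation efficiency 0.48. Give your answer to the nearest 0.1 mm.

Precipitable water is the column-integrated vapour mass per unit area: PW = (1/g) Σ q̄ Δp, with q in kg/kg and Δp in Pa (1 kg/m² of water = 1 mm).
Layer 1000–460 hPa: Δp = 540 hPa = 54000 Pa, q̄ = 0.00162 kg/kg → 0.00162 × 54000 / 9.8 = 8.93 mm
Layer 460–350 hPa: Δp = 110 hPa = 11000 Pa, q̄ = 0.000179 kg/kg → 0.000179 × 11000 / 9.8 = 0.20 mm
PW = 8.93 + 0.20 = 9.13 ≈ 9.1 mm.
Precipitation = ε × PW = 0.48 × 9.1 = 4.4 mm.

PW ≈ 9.1 mm; precipitation ≈ 4.4 mm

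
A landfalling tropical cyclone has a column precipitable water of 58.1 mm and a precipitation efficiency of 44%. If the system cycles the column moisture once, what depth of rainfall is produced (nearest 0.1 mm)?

rainfall ≈ 25.6 mm

Rainfall = ε × PW = 0.44 × 58.1 = 25.6 mm.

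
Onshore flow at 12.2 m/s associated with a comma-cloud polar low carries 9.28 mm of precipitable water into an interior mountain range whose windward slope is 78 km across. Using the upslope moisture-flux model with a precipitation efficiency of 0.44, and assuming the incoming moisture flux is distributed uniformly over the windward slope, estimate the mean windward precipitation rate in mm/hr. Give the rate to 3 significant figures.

R ≈ 2.30 mm/hr

Incoming column moisture flux per unit ridge length: F = V × PW = 12.2 × 9.28 = 113.216 mm·m/s.
Spread over the 78 km slope with efficiency ε = 0.44: R = ε·F/W = 0.44 × 113.216 / 78000 m = 6.387e-04 mm/s.
R = 6.387e-04 × 3600 = 2.30 mm/hr.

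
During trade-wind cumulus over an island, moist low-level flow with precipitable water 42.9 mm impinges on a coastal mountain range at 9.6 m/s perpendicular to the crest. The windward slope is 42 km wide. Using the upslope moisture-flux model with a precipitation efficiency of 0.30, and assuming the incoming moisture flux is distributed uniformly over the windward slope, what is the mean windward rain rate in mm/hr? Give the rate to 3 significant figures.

R ≈ 10.6 mm/hr

Incoming column moisture flux per unit ridge length: F = V × PW = 9.6 × 42.9 = 411.84 mm·m/s.
Spread over the 42 km slope with efficiency ε = 0.30: R = ε·F/W = 0.30 × 411.84 / 42000 m = 2.942e-03 mm/s.
R = 2.942e-03 × 3600 = 10.6 mm/hr.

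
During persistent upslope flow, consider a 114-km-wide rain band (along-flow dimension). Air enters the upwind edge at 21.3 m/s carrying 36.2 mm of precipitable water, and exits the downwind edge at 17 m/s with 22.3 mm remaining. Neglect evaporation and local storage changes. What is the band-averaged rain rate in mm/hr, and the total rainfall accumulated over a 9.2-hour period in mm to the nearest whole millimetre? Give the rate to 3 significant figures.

R ≈ 12.4 mm/hr; total ≈ 114 mm

Column moisture flux per unit crosswind length is F = V × PW.
Inflow: F_in = 21.3 × 36.2 = 771.06 mm·m/s
Outflow: F_out = 17 × 22.3 = 379.1 mm·m/s
Steady-state rate R = (F_in − F_out)/L = (771.06 − 379.1) / 114000 m = 3.438e-03 mm/s.
R = 3.438e-03 × 3600 = 12.4 mm/hr.
Over 9.2 h: total = 12.4 × 9.2 = 114.08 ≈ 114 mm.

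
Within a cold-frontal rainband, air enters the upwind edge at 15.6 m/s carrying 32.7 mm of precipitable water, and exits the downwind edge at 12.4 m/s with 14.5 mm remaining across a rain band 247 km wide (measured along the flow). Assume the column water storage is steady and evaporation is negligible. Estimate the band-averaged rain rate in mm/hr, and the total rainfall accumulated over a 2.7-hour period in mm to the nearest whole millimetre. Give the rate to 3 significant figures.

Column moisture flux per unit crosswind length is F = V × PW.
Inflow: F_in = 15.6 × 32.7 = 510.12 mm·m/s
Outflow: F_out = 12.4 × 14.5 = 179.8 mm·m/s
Steady-state rate R = (F_in − F_out)/L = (510.12 − 179.8) / 247000 m = 1.337e-03 mm/s.
R = 1.337e-03 × 3600 = 4.81 mm/hr.
Over 2.7 h: total = 4.81 × 2.7 = 12.987 ≈ 13 mm.

R ≈ 4.81 mm/hr; total ≈ 13 mm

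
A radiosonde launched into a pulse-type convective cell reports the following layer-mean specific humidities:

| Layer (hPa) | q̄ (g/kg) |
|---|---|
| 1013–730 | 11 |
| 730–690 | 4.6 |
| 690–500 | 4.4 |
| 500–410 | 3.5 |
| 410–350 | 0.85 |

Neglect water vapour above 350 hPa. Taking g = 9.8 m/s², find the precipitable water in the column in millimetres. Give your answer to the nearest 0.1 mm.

PW ≈ 45.9 mm

Precipitable water is the column-integrated vapour mass per unit area: PW = (1/g) Σ q̄ Δp, with q in kg/kg and Δp in Pa (1 kg/m² of water = 1 mm).
Layer 1013–730 hPa: Δp = 283 hPa = 28300 Pa, q̄ = 0.011 kg/kg → 0.011 × 28300 / 9.8 = 31.77 mm
Layer 730–690 hPa: Δp = 40 hPa = 4000 Pa, q̄ = 0.0046 kg/kg → 0.0046 × 4000 / 9.8 = 1.88 mm
Layer 690–500 hPa: Δp = 190 hPa = 19000 Pa, q̄ = 0.0044 kg/kg → 0.0044 × 19000 / 9.8 = 8.53 mm
Layer 500–410 hPa: Δp = 90 hPa = 9000 Pa, q̄ = 0.0035 kg/kg → 0.0035 × 9000 / 9.8 = 3.21 mm
Layer 410–350 hPa: Δp = 60 hPa = 6000 Pa, q̄ = 0.00085 kg/kg → 0.00085 × 6000 / 9.8 = 0.52 mm
PW = 31.77 + 1.88 + 8.53 + 3.21 + 0.52 = 45.91 ≈ 45.9 mm.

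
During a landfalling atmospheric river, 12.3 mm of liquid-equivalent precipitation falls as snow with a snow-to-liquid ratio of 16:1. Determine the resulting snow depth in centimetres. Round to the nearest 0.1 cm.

snow depth ≈ 19.7 cm

Snow depth = liquid × ratio = 12.3 mm × 16 = 196.8 mm = 19.7 cm.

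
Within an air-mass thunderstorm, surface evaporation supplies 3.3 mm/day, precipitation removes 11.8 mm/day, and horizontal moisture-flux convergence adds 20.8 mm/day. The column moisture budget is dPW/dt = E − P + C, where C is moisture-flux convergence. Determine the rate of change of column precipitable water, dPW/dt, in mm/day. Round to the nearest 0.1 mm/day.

dPW/dt = E − P + C = 3.3 − 11.8 + (20.8) = 12.3 mm/day.

dPW/dt ≈ 12.3 mm/day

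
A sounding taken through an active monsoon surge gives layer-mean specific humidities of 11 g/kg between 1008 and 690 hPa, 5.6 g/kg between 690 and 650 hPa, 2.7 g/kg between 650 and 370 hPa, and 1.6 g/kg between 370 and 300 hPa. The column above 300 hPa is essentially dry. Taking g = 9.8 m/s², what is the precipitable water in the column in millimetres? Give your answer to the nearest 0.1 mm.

Precipitable water is the column-integrated vapour mass per unit area: PW = (1/g) Σ q̄ Δp, with q in kg/kg and Δp in Pa (1 kg/m² of water = 1 mm).
Layer 1008–690 hPa: Δp = 318 hPa = 31800 Pa, q̄ = 0.011 kg/kg → 0.011 × 31800 / 9.8 = 35.69 mm
Layer 690–650 hPa: Δp = 40 hPa = 4000 Pa, q̄ = 0.0056 kg/kg → 0.0056 × 4000 / 9.8 = 2.29 mm
Layer 650–370 hPa: Δp = 280 hPa = 28000 Pa, q̄ = 0.0027 kg/kg → 0.0027 × 28000 / 9.8 = 7.71 mm
Layer 370–300 hPa: Δp = 70 hPa = 7000 Pa, q̄ = 0.0016 kg/kg → 0.0016 × 7000 / 9.8 = 1.14 mm
PW = 35.69 + 2.29 + 7.71 + 1.14 = 46.83 ≈ 46.8 mm.

PW ≈ 46.8 mm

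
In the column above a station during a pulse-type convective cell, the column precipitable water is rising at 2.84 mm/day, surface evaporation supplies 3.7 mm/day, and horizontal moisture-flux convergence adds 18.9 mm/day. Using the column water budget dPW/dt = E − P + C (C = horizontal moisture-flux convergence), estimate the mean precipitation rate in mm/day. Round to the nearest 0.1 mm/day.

P ≈ 19.8 mm/day

dPW/dt = +2.84 mm/day.
P = E + C − dPW/dt = 3.7 + (18.9) − (+2.84) = 19.8 mm/day.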